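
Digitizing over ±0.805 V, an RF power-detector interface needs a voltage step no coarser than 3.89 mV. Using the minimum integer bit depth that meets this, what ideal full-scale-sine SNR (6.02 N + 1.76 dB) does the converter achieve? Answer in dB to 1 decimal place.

The full-scale span is 0.805 − (-0.805) = 1.61 V.
Levels needed ≥ 1.61/3.89 mV = 413.9. 2^9 = 512 suffices, so N_min = 9.
Ideal SNR at N = 9: 6.02·9 + 1.76 = 55.9 dB.

55.9 dB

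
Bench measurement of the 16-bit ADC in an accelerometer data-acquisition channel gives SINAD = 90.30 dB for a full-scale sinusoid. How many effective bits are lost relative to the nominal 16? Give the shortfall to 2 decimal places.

1.29 bits

ENOB = (SINAD − 1.76)/6.02 = (90.30 − 1.76)/6.02 = 14.7076 bits.
16 − 14.7076 = 1.29 bits below nominal.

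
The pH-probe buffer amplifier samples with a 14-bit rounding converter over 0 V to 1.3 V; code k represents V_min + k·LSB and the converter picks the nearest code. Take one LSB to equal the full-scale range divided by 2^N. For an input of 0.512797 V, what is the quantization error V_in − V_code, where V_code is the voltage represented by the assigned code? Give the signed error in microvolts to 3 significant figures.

−14.3 µV

V_FS = 1.3 V. LSB = 1.3 V / 2^14 ≈ 79.35 µV.
(0.512797 − (0)) / LSB = 0.512797 × 16384/1.3 = 6462.8200. Nearest integer: k = 6463.
Reconstructed level: 0 + 6463 × 1.3/16384 V = 0.51281127930 V.
Error = V_in − V_code = 0.512797 − (0.51281127930) = −14.3 µV.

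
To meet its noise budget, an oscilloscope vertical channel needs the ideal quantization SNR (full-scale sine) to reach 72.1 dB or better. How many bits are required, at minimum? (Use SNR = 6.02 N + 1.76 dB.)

12 bits

6.02 N + 1.76 ≥ 72.1 gives N ≥ 11.684, so the minimum integer is 12.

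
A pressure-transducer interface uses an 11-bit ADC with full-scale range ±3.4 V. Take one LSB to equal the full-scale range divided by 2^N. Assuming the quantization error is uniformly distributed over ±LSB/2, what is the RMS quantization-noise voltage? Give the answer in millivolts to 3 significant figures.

0.958 mV

The full-scale span is 3.4 − (-3.4) = 6.8 V.
LSB = 6.8 V / 2^11 = 3.3203 mV.
σ_q = LSB/√12 = 3.3203 mV/3.4641 = 0.958 mV.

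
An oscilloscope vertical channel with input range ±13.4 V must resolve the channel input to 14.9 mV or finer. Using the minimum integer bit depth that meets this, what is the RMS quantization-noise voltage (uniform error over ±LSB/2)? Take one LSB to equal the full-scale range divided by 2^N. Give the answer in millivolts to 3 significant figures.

The full-scale span is 13.4 − (-13.4) = 26.8 V.
Need 2^N ≥ 26.8 V / 14.9 mV = 1799 → N_min = 11.
One LSB is 26.8 V / 2048 = 13.086 mV.
V_rms = LSB/√12 = 3.78 mV.

3.78 mV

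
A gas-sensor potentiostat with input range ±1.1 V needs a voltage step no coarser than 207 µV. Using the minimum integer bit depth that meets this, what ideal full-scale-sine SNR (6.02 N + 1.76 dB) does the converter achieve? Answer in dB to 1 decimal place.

The full-scale span is 1.1 − (-1.1) = 2.2 V.
2.2 V / 207 µV = 10630. Since 2^13 = 8192 and 2^14 = 16384, N = 14.
6.02(14) + 1.76 = 86.04 dB.

86.0 dB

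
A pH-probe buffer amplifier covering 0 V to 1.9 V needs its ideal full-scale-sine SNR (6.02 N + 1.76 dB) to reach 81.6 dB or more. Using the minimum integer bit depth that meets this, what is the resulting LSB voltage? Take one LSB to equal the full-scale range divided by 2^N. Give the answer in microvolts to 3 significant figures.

Full-scale range = 1.9 V.
6.02 N + 1.76 ≥ 81.6 gives N ≥ 13.262, so the minimum integer is 14.
One LSB is 1.9 V / 16384 = 116 µV.

116 µV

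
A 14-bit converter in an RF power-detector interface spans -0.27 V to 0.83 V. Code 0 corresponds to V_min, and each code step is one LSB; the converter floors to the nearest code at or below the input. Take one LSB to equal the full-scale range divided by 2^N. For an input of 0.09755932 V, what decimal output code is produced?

5474

Range = 0.83 − (-0.27) = 1.1 V. LSB = 1.1 V / 2^14 ≈ 67.14 µV.
(V_in − V_min) × 2^14/range = (0.09755932 − (-0.27)) × 16384/1.1 = 5474.629.
Floor → code = 5474.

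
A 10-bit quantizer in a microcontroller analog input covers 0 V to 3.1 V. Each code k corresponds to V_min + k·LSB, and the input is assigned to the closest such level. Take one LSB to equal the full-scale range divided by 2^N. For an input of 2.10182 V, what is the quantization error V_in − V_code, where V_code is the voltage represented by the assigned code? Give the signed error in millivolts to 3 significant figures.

Span = 3.1 V. LSB = 3.1 V / 2^10 ≈ 3.027 mV.
(2.10182 − (0)) / LSB = 2.10182 × 1024/3.1 = 694.2786. Nearest integer: k = 694.
Reconstructed level: 0 + 694 × 3.1/1024 V = 2.100976563 V.
e = 2.10182 − (2.100976563) = +0.843 mV.

+0.843 mV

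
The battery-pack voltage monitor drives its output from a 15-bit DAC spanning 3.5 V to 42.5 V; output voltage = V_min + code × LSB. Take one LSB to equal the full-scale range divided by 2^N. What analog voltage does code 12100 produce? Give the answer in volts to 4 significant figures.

The full-scale span is 42.5 − (3.5) = 39 V. LSB = 39 V / 2^15.
V_out = V_min + code × LSB = 3.5 V + 12100 × 39 V / 32768
      = 3.5 + 14.4012 = 17.9012 V.

17.90 V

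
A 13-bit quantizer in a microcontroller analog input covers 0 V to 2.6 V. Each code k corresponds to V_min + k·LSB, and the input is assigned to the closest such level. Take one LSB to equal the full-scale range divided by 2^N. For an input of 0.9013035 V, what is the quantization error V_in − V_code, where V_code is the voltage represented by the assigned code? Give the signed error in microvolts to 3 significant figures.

Span = 2.6 V. LSB = 2.6 V / 2^13 ≈ 317.4 µV.
(0.9013035 − (0)) / LSB = 0.9013035 × 8192/2.6 = 2839.7993. Nearest integer: k = 2840.
V_code = 0 + (2840/8192) × 2.6 = 0.9013671875 V.
e = 0.9013035 − (0.9013671875) = −63.7 µV.

−63.7 µV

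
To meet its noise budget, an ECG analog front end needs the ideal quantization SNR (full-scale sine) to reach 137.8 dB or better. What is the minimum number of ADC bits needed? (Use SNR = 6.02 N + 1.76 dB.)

Solving 6.02 N ≥ 137.8 − 1.76: N ≥ 22.598. Round up → N = 23.

23 bits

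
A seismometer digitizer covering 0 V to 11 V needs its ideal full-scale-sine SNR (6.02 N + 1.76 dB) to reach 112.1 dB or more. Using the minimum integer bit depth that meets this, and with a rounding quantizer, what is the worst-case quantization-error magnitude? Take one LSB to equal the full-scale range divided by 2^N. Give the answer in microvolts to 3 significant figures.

Full-scale range = 11 V.
6.02 N + 1.76 ≥ 112.1 gives N ≥ 18.329, so the minimum integer is 19.
LSB = 11 V ÷ 2^19 = 11/524288 V = 20.981 µV.
Max error for round-to-nearest is LSB/2 = 10.5 µV.

10.5 µV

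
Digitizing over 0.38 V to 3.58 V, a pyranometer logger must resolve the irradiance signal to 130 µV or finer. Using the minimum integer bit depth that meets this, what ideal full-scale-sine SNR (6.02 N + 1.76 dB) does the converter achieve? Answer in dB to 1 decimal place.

92.1 dB

The full-scale span is 3.58 − (0.38) = 3.2 V.
Levels needed ≥ 3.2/130 µV = 24620. 2^15 = 32768 suffices, so N_min = 15.
Ideal SNR at N = 15: 6.02·15 + 1.76 = 92.1 dB.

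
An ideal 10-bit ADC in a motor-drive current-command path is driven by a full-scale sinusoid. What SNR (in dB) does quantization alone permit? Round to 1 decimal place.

62.0 dB

SNR = 6.02·10 + 1.76 = 61.96 dB.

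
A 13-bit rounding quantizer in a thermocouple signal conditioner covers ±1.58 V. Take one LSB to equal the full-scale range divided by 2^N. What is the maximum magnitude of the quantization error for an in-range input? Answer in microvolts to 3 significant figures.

Span: 1.58 V − (-1.58 V) = 3.16 V.
LSB = 3.16 V / 2^13 = 385.74 µV.
A rounding quantizer has |error| ≤ LSB/2 = 193 µV.

193 µV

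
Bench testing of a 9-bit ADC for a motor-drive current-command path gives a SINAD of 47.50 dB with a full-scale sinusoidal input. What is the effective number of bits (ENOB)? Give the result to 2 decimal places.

Inverting SNR = 6.02 N + 1.76: N_eff = (47.50 − 1.76)/6.02 = 7.5980.

7.60 bits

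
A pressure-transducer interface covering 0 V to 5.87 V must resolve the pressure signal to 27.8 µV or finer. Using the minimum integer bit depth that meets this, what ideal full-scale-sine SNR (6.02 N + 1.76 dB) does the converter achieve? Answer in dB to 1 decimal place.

Full-scale range = 5.87 V.
5.87 V / 27.8 µV = 211200. Since 2^17 = 131072 and 2^18 = 262144, N = 18.
6.02(18) + 1.76 = 110.12 dB.

110.1 dB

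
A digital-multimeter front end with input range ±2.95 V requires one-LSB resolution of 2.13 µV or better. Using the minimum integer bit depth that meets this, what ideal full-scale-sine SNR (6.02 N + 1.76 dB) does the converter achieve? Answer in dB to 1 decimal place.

Range = 2.95 − (-2.95) = 5.9 V.
5.9 V / 2.13 µV = 2.770e6. Since 2^21 = 2097152 and 2^22 = 4194304, N = 22.
SNR = 6.02 × 22 + 1.76 = 134.20 dB.

134.2 dB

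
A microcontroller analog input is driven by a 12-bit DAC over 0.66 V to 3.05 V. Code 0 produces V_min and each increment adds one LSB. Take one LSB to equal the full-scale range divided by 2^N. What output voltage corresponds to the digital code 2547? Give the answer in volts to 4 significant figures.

The full-scale span is 3.05 − (0.66) = 2.39 V. LSB = 2.39 V / 2^12.
V_out = 0.66 + 2547 × (2.39/4096) V
      = 0.66 V + 1.48616 V = 2.14616 V.

2.146 V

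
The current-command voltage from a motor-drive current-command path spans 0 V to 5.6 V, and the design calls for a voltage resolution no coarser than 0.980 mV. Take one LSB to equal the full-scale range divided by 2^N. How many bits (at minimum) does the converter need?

Span = 5.6 V.
Levels needed ≥ 5.6/0.980 mV = 5714. 2^13 = 8192 suffices, so N_min = 13.

13 bits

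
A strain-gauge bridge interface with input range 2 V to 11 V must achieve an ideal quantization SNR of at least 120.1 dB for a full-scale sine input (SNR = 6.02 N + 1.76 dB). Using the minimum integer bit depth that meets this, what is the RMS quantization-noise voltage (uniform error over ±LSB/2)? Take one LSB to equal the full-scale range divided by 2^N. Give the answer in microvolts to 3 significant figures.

The full-scale span is 11 − (2) = 9 V.
N ≥ (120.1 − 1.76)/6.02 = 19.658 → N_min = 20.
LSB = 9 V / 2^20 = 8.5831 µV.
σ_q = LSB/√12 = 8.5831 µV/3.4641 = 2.48 µV.

2.48 µV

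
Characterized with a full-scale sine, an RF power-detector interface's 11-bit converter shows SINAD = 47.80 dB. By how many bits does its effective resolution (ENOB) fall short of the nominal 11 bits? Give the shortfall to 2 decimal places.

3.35 bits

ENOB = (SINAD − 1.76)/6.02 = (47.80 − 1.76)/6.02 = 7.6478 bits.
Shortfall = 11 − 7.6478 = 3.3522 bits.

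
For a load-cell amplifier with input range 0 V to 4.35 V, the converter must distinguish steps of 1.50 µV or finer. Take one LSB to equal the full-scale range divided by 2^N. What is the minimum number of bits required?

22 bits

Span = 4.35 V.
Levels needed ≥ 4.35/1.50 µV = 2.900e6. 2^22 = 4194304 suffices, so N_min = 22.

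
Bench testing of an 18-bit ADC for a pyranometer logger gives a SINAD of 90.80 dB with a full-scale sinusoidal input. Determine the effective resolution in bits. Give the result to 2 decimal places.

(90.80 − 1.76) / 6.02 = 89.04/6.02 = 14.7907 effective bits.

14.79 bits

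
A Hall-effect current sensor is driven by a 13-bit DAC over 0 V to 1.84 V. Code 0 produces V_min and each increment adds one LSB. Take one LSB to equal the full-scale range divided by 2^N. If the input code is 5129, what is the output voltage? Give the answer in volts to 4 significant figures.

1.152 V

Span = 1.84 V. LSB = 1.84 V / 2^13.
Output = V_min + (5129/8192) × range = 0 + 0.626099 × 1.84 V
      = 0 V + 1.15202 V = 1.15202 V.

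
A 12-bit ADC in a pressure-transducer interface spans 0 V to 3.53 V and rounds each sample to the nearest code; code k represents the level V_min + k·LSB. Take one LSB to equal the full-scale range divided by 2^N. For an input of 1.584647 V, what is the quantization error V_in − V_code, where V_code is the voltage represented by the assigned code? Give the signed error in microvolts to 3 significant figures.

V_FS = 3.53 V. LSB = 3.53 V / 2^12 ≈ 0.8618 mV.
(1.584647 − (0)) / LSB = 1.584647 × 4096/3.53 = 1838.7292. Nearest integer: k = 1839.
V_code = V_min + k × range/2^12 = 0 + 1839 × 3.53/4096 = 1.584880371 V.
Error = V_in − V_code = 1.584647 − (1.584880371) = −233 µV.

−233 µV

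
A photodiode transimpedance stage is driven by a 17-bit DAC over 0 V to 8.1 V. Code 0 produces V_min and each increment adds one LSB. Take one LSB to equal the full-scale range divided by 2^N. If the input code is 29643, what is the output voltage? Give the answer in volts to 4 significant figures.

Full-scale range = 8.1 V. LSB = 8.1 V / 2^17.
V_out = V_min + code × LSB = 0 V + 29643 × 8.1 V / 131072
      = 0 V + 1.83188 V = 1.83188 V.

1.832 V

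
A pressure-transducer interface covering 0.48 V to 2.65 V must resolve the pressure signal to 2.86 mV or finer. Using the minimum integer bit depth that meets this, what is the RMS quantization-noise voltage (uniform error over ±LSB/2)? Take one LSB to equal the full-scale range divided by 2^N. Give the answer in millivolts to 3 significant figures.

Span: 2.65 V − (0.48 V) = 2.17 V.
Need 2^N ≥ 2.17 V / 2.86 mV = 758.7 → N_min = 10.
Step size = 2.17/1024 V = 2.1191 mV.
V_rms = LSB/√12 = 0.612 mV.

0.612 mV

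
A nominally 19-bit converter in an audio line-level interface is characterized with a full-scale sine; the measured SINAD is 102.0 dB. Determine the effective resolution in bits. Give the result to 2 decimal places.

16.65 bits

ENOB = (102.0 − 1.76)/6.02 = 16.6512 bits.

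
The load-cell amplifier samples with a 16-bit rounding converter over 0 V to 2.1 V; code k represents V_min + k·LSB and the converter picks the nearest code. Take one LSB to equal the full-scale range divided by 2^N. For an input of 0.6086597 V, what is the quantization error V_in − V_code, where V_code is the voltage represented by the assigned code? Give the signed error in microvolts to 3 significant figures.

−5.77 µV

Range is 2.1 V. LSB = 2.1 V / 2^16 ≈ 32.04 µV.
Position in LSBs: (0.6086597 − (0)) × 65536/2.1 = 18994.8200; rounding gives k = 18995.
V_code = 0 + (18995/65536) × 2.1 = 0.60866546631 V.
V_in − V_code = 0.6086597 − (0.60866546631) = −5.77 µV.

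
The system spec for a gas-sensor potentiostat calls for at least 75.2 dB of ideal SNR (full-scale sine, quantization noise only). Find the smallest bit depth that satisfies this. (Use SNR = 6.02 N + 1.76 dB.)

N ≥ (75.2 − 1.76)/6.02 = 12.199 → N_min = 13.

13 bits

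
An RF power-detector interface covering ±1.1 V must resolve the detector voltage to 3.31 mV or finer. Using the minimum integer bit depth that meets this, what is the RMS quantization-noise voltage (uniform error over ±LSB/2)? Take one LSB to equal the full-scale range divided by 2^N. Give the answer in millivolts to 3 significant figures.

0.620 mV

Range = 1.1 − (-1.1) = 2.2 V.
2.2 V / 3.31 mV = 664.7. Since 2^9 = 512 and 2^10 = 1024, N = 10.
One LSB is 2.2 V / 1024 = 2.1484 mV.
RMS noise = LSB/√12 = 0.620 mV.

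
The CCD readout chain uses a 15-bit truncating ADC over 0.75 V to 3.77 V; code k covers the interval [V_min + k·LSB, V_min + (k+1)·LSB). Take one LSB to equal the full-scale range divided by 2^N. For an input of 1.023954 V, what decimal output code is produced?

Range = 3.77 − (0.75) = 3.02 V. LSB = 3.02 V / 2^15 ≈ 92.16 µV.
V_in − V_min = 1.023954 − (0.75) = 0.273954 V.
Divide by LSB: 0.273954 × 32768/3.02 = 2972.4916.
Truncating gives code 2972.

2972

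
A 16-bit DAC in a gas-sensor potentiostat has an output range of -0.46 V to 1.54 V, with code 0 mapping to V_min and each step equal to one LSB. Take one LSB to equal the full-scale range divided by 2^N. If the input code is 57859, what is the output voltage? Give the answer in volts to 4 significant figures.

1.306 V

Span: 1.54 V − (-0.46 V) = 2 V. LSB = 2 V / 2^16.
V_out = -0.46 + 57859 × (2/65536) V
      = -0.46 + 1.76572 = 1.30572 V.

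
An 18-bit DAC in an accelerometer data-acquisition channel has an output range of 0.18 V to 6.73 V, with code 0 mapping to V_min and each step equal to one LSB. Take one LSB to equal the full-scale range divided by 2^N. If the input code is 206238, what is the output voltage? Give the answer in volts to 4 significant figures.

5.333 V

Range = 6.73 − (0.18) = 6.55 V. LSB = 6.55 V / 2^18.
V_out = V_min + code × LSB = 0.18 V + 206238 × 6.55 V / 262144
      = 0.18 + 5.15312 = 5.33312 V.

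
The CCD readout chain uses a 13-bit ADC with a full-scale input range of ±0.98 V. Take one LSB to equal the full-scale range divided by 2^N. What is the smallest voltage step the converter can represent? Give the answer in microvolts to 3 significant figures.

239 µV

The full-scale span is 0.98 − (-0.98) = 1.96 V.
2^13 = 8192 levels.
LSB = 1.96 V / 2^13 = 239 µV.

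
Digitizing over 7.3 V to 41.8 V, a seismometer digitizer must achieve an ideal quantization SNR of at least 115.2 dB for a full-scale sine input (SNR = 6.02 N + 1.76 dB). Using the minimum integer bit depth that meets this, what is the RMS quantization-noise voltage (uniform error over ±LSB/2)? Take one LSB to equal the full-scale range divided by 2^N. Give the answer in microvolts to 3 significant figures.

19.0 µV

The full-scale span is 41.8 − (7.3) = 34.5 V.
Required N = ⌈(115.2 − 1.76)/6.02⌉ = ⌈18.844⌉ = 19.
Step size = 34.5/524288 V = 65.804 µV.
σ_q = LSB/√12 = 65.804 µV/3.4641 = 19.0 µV.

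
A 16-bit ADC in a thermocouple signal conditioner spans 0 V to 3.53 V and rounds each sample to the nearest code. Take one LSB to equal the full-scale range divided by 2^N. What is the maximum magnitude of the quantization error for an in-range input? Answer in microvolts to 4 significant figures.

26.93 µV

V_FS = 3.53 V.
One LSB is 3.53 V / 65536 = 53.8635 µV.
Worst-case error for round-to-nearest is half an LSB: 26.93 µV.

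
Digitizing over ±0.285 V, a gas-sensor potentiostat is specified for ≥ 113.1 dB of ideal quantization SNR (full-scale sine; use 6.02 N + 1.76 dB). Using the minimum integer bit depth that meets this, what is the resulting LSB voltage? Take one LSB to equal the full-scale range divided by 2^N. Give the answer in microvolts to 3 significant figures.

Span: 0.285 V − (-0.285 V) = 0.57 V.
Required N = ⌈(113.1 − 1.76)/6.02⌉ = ⌈18.495⌉ = 19.
LSB = 0.57 V / 2^19 = 1.09 µV.

1.09 µV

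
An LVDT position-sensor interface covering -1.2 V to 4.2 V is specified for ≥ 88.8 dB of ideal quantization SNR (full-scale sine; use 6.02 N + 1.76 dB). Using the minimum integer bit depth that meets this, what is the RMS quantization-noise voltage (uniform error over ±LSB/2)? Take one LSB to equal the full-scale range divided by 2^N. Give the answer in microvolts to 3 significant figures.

Range = 4.2 − (-1.2) = 5.4 V.
Solving 6.02 N ≥ 88.8 − 1.76: N ≥ 14.458. Round up → N = 15.
Step size = 5.4/32768 V = 164.79 µV.
σ_q = LSB/√12 = 164.79 µV/3.4641 = 47.6 µV.

47.6 µV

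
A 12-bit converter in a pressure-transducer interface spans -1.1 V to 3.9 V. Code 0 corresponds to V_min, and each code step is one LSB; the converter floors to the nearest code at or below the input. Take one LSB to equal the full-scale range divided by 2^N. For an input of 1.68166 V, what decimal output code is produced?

Span: 3.9 V − (-1.1 V) = 5 V. LSB = 5 V / 2^12 ≈ 1.221 mV.
(V_in − V_min) × 2^12/range = (1.68166 − (-1.1)) × 4096/5 = 2278.736.
Floor → code = 2278.

2278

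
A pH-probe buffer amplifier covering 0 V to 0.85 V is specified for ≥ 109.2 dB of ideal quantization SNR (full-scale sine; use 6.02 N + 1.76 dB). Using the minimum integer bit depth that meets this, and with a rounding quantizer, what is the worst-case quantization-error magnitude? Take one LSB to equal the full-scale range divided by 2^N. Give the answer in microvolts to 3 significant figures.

1.62 µV

Range is 0.85 V.
6.02 N + 1.76 ≥ 109.2 gives N ≥ 17.847, so the minimum integer is 18.
Step size = 0.85/262144 V = 3.2425 µV.
Half an LSB is 1.62 µV.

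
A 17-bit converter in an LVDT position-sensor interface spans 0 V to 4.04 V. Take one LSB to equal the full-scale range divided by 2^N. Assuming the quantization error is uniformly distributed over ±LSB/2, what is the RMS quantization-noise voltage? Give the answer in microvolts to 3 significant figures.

Span = 4.04 V.
One LSB is 4.04 V / 131072 = 30.823 µV.
V_rms = LSB/√12 = 30.823 µV / √12 = 8.90 µV.

8.90 µV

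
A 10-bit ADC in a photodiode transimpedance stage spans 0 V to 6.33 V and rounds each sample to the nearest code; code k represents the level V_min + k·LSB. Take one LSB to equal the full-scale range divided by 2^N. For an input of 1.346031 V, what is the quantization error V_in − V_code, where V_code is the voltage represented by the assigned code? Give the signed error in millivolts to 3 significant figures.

−1.57 mV

Range is 6.33 V. LSB = 6.33 V / 2^10 ≈ 6.182 mV.
(V_in − V_min)/LSB = (1.346031 − (0)) × 1024/6.33 = 217.7466 → nearest code k = 218.
V_code = 0 + (218/1024) × 6.33 = 1.347597656 V.
Error = V_in − V_code = 1.346031 − (1.347597656) = −1.57 mV.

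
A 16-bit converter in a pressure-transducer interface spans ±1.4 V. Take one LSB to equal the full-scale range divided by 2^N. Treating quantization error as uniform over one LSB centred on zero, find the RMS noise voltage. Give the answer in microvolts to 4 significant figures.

Span: 1.4 V − (-1.4 V) = 2.8 V.
Step size = 2.8/65536 V = 42.7246 µV.
V_rms = LSB/√12 = 42.7246 µV / √12 = 12.33 µV.

12.33 µV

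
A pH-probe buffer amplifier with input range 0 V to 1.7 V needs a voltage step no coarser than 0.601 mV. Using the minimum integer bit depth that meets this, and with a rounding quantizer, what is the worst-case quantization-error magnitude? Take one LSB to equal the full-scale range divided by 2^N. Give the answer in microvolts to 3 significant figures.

Span = 1.7 V.
Levels needed ≥ 1.7/0.601 mV = 2829. 2^12 = 4096 suffices, so N_min = 12.
LSB = 1.7 V ÷ 2^12 = 1.7/4096 V = 415.04 µV.
Max error for round-to-nearest is LSB/2 = 208 µV.

208 µV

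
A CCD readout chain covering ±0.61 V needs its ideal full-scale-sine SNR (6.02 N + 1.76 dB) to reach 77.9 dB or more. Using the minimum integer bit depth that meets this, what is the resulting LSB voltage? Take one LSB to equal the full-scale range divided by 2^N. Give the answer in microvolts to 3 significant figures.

149 µV

Full-scale range = 0.61 V − (-0.61 V) = 1.22 V.
Required N = ⌈(77.9 − 1.76)/6.02⌉ = ⌈12.648⌉ = 13.
LSB = 1.22 V ÷ 2^13 = 1.22/8192 V = 149 µV.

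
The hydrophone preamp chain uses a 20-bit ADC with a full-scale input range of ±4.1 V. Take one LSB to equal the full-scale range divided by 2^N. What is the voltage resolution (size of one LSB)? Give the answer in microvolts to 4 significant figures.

7.820 µV

The full-scale span is 4.1 − (-4.1) = 8.2 V.
Number of codes = 2^20 = 1048576.
Step size = 8.2/1048576 V = 7.820 µV.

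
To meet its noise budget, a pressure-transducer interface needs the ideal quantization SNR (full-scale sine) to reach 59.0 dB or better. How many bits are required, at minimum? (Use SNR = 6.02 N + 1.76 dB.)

10 bits

N ≥ (59.0 − 1.76)/6.02 = 9.508 → N_min = 10.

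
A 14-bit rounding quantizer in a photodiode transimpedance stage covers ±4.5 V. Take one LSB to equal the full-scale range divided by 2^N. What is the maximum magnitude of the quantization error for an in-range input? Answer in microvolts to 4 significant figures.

Full-scale range = 4.5 V − (-4.5 V) = 9 V.
One LSB is 9 V / 16384 = 0.549316 mV.
Worst-case error for round-to-nearest is half an LSB: 274.7 µV.

274.7 µV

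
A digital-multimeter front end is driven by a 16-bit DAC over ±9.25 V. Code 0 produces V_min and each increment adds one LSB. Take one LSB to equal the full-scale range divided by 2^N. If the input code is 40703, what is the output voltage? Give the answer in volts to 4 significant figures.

Full-scale range = 9.25 V − (-9.25 V) = 18.5 V. LSB = 18.5 V / 2^16.
V_out = -9.25 + 40703 × (18.5/65536) V
      = -9.25 V + 11.4900 V = 2.23995 V.

2.240 V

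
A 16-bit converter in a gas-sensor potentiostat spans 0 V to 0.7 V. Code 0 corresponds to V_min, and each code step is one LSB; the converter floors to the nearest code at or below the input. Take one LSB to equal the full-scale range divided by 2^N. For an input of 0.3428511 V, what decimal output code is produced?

Range is 0.7 V. LSB = 0.7 V / 2^16 ≈ 10.68 µV.
V_in − V_min = 0.3428511 − (0) = 0.3428511 V.
Divide by LSB: 0.3428511 × 65536/0.7 = 32098.6996.
Truncating gives code 32098.

32098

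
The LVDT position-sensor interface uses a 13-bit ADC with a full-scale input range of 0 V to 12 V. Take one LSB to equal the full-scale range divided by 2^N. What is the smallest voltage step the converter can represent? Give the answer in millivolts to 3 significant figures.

V_FS = 12 V.
There are 2^13 = 8192 steps.
Step size = 12/8192 V = 1.46 mV.

1.46 mV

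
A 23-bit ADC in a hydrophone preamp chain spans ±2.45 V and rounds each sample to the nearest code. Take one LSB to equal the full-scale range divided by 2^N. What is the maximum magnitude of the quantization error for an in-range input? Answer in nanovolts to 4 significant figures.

Range = 2.45 − (-2.45) = 4.9 V.
Step size = 4.9/8388608 V = 0.584126 µV.
Worst-case error for round-to-nearest is half an LSB: 292.1 nV.

292.1 nV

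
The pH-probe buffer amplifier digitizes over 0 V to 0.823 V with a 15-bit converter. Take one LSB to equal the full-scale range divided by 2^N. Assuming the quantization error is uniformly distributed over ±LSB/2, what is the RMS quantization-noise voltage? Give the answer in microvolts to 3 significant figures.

Span = 0.823 V.
One LSB is 0.823 V / 32768 = 25.116 µV.
V_rms = LSB/√12 = 25.116 µV / √12 = 7.25 µV.

7.25 µV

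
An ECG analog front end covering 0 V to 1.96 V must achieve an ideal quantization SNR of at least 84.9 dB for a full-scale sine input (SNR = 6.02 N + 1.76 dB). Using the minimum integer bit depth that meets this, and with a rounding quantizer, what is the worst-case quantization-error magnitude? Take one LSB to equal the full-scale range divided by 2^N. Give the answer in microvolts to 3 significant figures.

Span = 1.96 V.
6.02 N + 1.76 ≥ 84.9 gives N ≥ 13.811, so the minimum integer is 14.
One LSB is 1.96 V / 16384 = 119.63 µV.
Max error for round-to-nearest is LSB/2 = 59.8 µV.

59.8 µV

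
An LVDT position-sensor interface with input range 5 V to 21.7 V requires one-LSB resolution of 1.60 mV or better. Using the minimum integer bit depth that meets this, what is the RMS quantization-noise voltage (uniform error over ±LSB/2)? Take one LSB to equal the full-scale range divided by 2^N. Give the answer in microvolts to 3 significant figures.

294 µV

The full-scale span is 21.7 − (5) = 16.7 V.
Levels needed ≥ 16.7/1.60 mV = 10440. 2^14 = 16384 suffices, so N_min = 14.
Step size = 16.7/16384 V = 1.0193 mV.
σ_q = LSB/√12 = 1.0193 mV/3.4641 = 294 µV.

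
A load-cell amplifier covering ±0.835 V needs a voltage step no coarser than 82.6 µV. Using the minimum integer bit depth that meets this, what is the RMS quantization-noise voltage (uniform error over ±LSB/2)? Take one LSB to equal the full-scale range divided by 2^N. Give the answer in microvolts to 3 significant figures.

Full-scale range = 0.835 V − (-0.835 V) = 1.67 V.
1.67 V / 82.6 µV = 20220. Since 2^14 = 16384 and 2^15 = 32768, N = 15.
One LSB is 1.67 V / 32768 = 50.964 µV.
RMS noise = LSB/√12 = 14.7 µV.

14.7 µV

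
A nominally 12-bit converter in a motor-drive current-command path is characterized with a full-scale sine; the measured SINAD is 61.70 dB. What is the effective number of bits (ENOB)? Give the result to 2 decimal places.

9.96 bits

(61.70 − 1.76) / 6.02 = 59.94/6.02 = 9.9568 effective bits.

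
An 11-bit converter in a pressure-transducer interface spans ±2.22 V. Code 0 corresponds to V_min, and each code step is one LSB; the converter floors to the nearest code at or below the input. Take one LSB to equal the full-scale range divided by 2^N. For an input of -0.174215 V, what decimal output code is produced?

Range = 2.22 − (-2.22) = 4.44 V. LSB = 4.44 V / 2^11 ≈ 2.168 mV.
code = ⌊(V_in − V_min)/LSB⌋ = ⌊(V_in − V_min) × 2^11 / range⌋
     = ⌊(-0.174215 − (-2.22)) × 2048 / 4.44⌋ = ⌊2.045785 × 2048/4.44⌋
     = ⌊943.641⌋ = 943.

943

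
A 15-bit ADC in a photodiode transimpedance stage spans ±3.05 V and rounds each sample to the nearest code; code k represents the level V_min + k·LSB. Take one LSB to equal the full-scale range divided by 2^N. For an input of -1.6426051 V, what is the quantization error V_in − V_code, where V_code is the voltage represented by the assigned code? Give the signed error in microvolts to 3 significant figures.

+46.3 µV

The full-scale span is 3.05 − (-3.05) = 6.1 V. LSB = 6.1 V / 2^15 ≈ 186.2 µV.
Position in LSBs: (-1.6426051 − (-3.05)) × 32768/6.1 = 7560.2485; rounding gives k = 7560.
Reconstructed level: -3.05 + 7560 × 6.1/32768 V = -1.6426513672 V.
e = -1.6426051 − (-1.6426513672) = +46.3 µV.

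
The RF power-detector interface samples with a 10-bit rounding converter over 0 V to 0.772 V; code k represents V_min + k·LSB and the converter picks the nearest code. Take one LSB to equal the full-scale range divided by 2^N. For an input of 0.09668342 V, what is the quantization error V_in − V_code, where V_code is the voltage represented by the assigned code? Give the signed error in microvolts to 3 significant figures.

V_FS = 0.772 V. LSB = 0.772 V / 2^10 ≈ 0.7539 mV.
(V_in − V_min)/LSB = (0.09668342 − (0)) × 1024/0.772 = 128.2433 → nearest code k = 128.
V_code = V_min + k × range/2^10 = 0 + 128 × 0.772/1024 = 0.09650000000 V.
Error = V_in − V_code = 0.09668342 − (0.09650000000) = +183 µV.

+183 µV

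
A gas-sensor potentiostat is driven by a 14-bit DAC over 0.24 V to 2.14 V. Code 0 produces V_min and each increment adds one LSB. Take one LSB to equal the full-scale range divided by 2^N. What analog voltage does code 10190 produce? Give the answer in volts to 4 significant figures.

Span: 2.14 V − (0.24 V) = 1.9 V. LSB = 1.9 V / 2^14.
V_out = 0.24 + 10190 × (1.9/16384) V
      = 0.24 V + 1.18170 V = 1.42170 V.

1.422 V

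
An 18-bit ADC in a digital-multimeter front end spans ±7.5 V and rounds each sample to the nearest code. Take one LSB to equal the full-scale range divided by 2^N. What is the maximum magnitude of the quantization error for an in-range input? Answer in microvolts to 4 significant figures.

Span: 7.5 V − (-7.5 V) = 15 V.
LSB = 15 V ÷ 2^18 = 15/262144 V = 57.2205 µV.
A rounding quantizer has |error| ≤ LSB/2 = 28.61 µV.

28.61 µV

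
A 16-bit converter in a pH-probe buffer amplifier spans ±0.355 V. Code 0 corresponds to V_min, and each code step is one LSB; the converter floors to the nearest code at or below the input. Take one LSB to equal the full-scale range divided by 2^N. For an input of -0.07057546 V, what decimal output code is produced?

Range = 0.355 − (-0.355) = 0.71 V. LSB = 0.71 V / 2^16 ≈ 10.83 µV.
code = ⌊(V_in − V_min)/LSB⌋ = ⌊(V_in − V_min) × 2^16 / range⌋
     = ⌊(-0.07057546 − (-0.355)) × 65536 / 0.71⌋ = ⌊0.28442454 × 65536/0.71⌋
     = ⌊26253.587⌋ = 26253.

26253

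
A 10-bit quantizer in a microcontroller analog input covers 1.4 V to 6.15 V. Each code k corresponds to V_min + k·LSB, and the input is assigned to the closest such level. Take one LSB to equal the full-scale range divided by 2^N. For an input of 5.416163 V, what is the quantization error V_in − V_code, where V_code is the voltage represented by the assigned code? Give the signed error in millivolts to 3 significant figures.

Full-scale range = 6.15 V − (1.4 V) = 4.75 V. LSB = 4.75 V / 2^10 ≈ 4.639 mV.
(V_in − V_min)/LSB = (5.416163 − (1.4)) × 1024/4.75 = 865.8002 → nearest code k = 866.
V_code = 1.4 + (866/1024) × 4.75 = 5.417089844 V.
Error = V_in − V_code = 5.416163 − (5.417089844) = −0.927 mV.

−0.927 mV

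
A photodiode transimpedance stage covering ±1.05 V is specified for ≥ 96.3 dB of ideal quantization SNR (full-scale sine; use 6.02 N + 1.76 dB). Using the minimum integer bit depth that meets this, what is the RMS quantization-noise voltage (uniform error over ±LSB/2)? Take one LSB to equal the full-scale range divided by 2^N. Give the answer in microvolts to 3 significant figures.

9.25 µV

Full-scale range = 1.05 V − (-1.05 V) = 2.1 V.
Required N = ⌈(96.3 − 1.76)/6.02⌉ = ⌈15.704⌉ = 16.
LSB = 2.1 V ÷ 2^16 = 2.1/65536 V = 32.043 µV.
V_rms = LSB/√12 = 9.25 µV.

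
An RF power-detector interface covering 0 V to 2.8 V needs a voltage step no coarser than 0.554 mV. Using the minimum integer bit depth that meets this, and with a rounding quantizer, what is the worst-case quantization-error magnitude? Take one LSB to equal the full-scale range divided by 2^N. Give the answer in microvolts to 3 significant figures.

V_FS = 2.8 V.
2.8 V / 0.554 mV = 5054. Since 2^12 = 4096 and 2^13 = 8192, N = 13.
One LSB is 2.8 V / 8192 = 341.80 µV.
|e|_max = LSB/2 = 171 µV.

171 µV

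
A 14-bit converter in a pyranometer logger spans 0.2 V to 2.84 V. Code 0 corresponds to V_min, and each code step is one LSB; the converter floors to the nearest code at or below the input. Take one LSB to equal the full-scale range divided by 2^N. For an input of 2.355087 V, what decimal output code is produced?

13374

Range = 2.84 − (0.2) = 2.64 V. LSB = 2.64 V / 2^14 ≈ 161.1 µV.
code = ⌊(V_in − V_min)/LSB⌋ = ⌊(V_in − V_min) × 2^14 / range⌋
     = ⌊(2.355087 − (0.2)) × 16384 / 2.64⌋ = ⌊2.155087 × 16384/2.64⌋
     = ⌊13374.601⌋ = 13374.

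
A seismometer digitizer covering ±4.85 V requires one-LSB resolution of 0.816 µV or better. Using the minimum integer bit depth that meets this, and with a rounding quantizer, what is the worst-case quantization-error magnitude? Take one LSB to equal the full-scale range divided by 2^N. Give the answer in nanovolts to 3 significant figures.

Range = 4.85 − (-4.85) = 9.7 V.
Required number of levels: 9.7/0.816 µV = 1.1887e7; smallest N with 2^N ≥ that is 24.
One LSB is 9.7 V / 16777216 = 0.57817 µV.
Half an LSB is 289 nV.

289 nV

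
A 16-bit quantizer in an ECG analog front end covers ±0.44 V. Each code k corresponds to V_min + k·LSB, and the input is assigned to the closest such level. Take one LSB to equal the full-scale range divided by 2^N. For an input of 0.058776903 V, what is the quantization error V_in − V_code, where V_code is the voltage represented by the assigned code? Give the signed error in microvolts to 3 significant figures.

Full-scale range = 0.44 V − (-0.44 V) = 0.88 V. LSB = 0.88 V / 2^16 ≈ 13.43 µV.
Position in LSBs: (0.058776903 − (-0.44)) × 65536/0.88 = 37145.2763; rounding gives k = 37145.
V_code = -0.44 + (37145/65536) × 0.88 = 0.058773193359 V.
Error = V_in − V_code = 0.058776903 − (0.058773193359) = +3.71 µV.

+3.71 µV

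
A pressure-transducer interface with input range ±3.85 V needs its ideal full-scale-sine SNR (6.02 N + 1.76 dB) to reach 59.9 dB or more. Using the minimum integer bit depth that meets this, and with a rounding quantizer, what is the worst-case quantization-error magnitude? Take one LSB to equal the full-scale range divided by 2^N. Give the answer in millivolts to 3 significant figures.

Full-scale range = 3.85 V − (-3.85 V) = 7.7 V.
6.02 N + 1.76 ≥ 59.9 gives N ≥ 9.658, so the minimum integer is 10.
LSB = 7.7 V / 2^10 = 7.5195 mV.
Half an LSB is 3.76 mV.

3.76 mV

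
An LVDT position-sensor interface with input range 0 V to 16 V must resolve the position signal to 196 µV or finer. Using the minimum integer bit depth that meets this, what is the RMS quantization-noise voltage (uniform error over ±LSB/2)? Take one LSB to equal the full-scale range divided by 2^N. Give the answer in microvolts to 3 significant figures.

35.2 µV

Span = 16 V.
Need 2^N ≥ 16 V / 196 µV = 81630 → N_min = 17.
Step size = 16/131072 V = 122.07 µV.
σ_q = LSB/√12 = 122.07 µV/3.4641 = 35.2 µV.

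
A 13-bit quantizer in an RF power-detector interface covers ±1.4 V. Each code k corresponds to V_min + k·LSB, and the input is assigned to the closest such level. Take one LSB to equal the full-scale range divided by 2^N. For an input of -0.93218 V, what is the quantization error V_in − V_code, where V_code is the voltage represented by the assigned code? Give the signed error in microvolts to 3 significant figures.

−99.9 µV

Span: 1.4 V − (-1.4 V) = 2.8 V. LSB = 2.8 V / 2^13 ≈ 341.8 µV.
(V_in − V_min)/LSB = (-0.93218 − (-1.4)) × 8192/2.8 = 1368.7077 → nearest code k = 1369.
V_code = V_min + k × range/2^13 = -1.4 + 1369 × 2.8/8192 = -0.9320800781 V.
e = -0.93218 − (-0.9320800781) = −99.9 µV.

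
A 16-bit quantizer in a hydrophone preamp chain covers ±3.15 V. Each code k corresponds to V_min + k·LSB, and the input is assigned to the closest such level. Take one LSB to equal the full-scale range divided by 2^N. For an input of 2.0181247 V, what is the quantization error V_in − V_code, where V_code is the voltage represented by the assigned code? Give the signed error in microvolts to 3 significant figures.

Range = 3.15 − (-3.15) = 6.3 V. LSB = 6.3 V / 2^16 ≈ 96.13 µV.
(2.0181247 − (-3.15)) / LSB = 5.1681247 × 65536/6.3 = 53761.6223. Nearest integer: k = 53762.
V_code = V_min + k × range/2^16 = -3.15 + 53762 × 6.3/65536 = 2.0181610107 V.
V_in − V_code = 2.0181247 − (2.0181610107) = −36.3 µV.

−36.3 µV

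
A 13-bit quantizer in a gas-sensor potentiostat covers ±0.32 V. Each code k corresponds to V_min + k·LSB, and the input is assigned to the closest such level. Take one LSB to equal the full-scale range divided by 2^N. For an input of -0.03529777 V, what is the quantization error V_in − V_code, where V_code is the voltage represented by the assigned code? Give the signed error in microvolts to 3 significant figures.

Span: 0.32 V − (-0.32 V) = 0.64 V. LSB = 0.64 V / 2^13 ≈ 78.13 µV.
Position in LSBs: (-0.03529777 − (-0.32)) × 8192/0.64 = 3644.1885; rounding gives k = 3644.
Reconstructed level: -0.32 + 3644 × 0.64/8192 V = -0.03531250000 V.
Error = V_in − V_code = -0.03529777 − (-0.03531250000) = +14.7 µV.

+14.7 µV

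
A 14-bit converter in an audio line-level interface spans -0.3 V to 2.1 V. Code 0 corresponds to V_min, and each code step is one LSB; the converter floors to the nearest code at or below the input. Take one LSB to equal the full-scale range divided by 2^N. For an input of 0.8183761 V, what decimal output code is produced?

Range = 2.1 − (-0.3) = 2.4 V. LSB = 2.4 V / 2^14 ≈ 146.5 µV.
V_in − V_min = 0.8183761 − (-0.3) = 1.1183761 V.
Divide by LSB: 1.1183761 × 16384/2.4 = 7634.7808.
Truncating gives code 7634.

7634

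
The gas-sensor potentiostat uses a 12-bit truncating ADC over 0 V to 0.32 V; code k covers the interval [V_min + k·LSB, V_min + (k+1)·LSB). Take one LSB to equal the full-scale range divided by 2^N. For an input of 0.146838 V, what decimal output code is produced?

V_FS = 0.32 V. LSB = 0.32 V / 2^12 ≈ 78.12 µV.
(V_in − V_min) × 2^12/range = (0.146838 − (0)) × 4096/0.32 = 1879.526.
Floor → code = 1879.

1879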